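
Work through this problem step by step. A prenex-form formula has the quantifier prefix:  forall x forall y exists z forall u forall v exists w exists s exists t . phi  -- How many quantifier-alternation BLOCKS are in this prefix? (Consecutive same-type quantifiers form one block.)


Quantifier-type sequence: A A E A A E E E  (A=forall, E=exists)
Group into maximal same-type runs:
  Ax2 | Ex1 | Ax2 | Ex3
Number of blocks = 4

4


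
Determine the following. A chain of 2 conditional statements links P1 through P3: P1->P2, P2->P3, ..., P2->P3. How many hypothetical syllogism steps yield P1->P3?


With 2 implications in a chain connecting 3 propositions:
P1->P2, P2->P3, ..., P2->P3
Steps needed = (number of implications) - 1 = 2 - 1 = 1

1


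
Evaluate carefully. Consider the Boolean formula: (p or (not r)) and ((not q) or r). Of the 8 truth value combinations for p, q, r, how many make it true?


Evaluate all 8 assignments for p, q, r:
p=0, q=0, r=0: 1
p=0, q=0, r=1: 0
p=0, q=1, r=0: 0
p=0, q=1, r=1: 0
p=1, q=0, r=0: 1
p=1, q=0, r=1: 1
p=1, q=1, r=0: 0
p=1, q=1, r=1: 1
Satisfying count = 4

4


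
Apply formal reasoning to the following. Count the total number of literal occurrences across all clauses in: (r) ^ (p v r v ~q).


Counting literals in each clause:
Clause 1: 1 literal(s)
Clause 2: 3 literal(s)
Total = 4

4


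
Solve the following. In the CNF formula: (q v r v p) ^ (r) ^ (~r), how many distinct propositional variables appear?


Identify each variable that appears in the formula.
Variables found: p, q, r
Count = 3

3


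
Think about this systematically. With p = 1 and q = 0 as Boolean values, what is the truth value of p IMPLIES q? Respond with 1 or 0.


p = 1, q = 0
Operation: p IMPLIES q
Evaluate: 1 IMPLIES 0 = 0

0


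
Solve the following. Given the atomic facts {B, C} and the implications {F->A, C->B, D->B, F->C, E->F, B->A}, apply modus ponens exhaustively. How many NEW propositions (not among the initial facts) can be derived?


Initial facts: {B, C}
Apply modus ponens to closure:
  B and B->A  =>  A
Final known: {A, B, C}
New propositions: {A}
Count = 1

1


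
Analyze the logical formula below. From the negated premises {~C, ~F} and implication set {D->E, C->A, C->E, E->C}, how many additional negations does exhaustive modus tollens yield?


Initial negated facts: {~C, ~F}
Apply modus tollens to closure:
  ~C and E->C  =>  ~E
  ~E and D->E  =>  ~D
Final negated: {~C, ~D, ~E, ~F}
New negations: {~D, ~E}
Count = 2

2


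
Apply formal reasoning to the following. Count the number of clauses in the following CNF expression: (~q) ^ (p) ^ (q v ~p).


A CNF formula is a conjunction of clauses.
Clauses are separated by ^.
Counting the conjuncts: 3 clauses.

3


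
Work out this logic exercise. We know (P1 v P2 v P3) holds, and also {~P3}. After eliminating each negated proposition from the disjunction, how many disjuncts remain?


Original disjuncts (3): P1, P2, P3
Negated (eliminate): ~P3
Remaining disjuncts: P1, P2
Count = 3 - 1 = 2

2


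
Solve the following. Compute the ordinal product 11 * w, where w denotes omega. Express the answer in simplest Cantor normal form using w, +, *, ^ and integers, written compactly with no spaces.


Compute 11 * w.
Ordinal * is associative and left-distributive over +, but NOT commutative; for finite n>1, n*w = w but w*n stays w*n.
For finite n>0, n * w = sup{n*k : k<w} = w. So 11 * w = w.
Result = w

w


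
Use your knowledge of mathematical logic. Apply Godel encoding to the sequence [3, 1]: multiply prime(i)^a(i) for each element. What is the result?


Encode each element as an exponent of the corresponding prime:
  2^3 = 8
  3^1 = 3
Product = 8 * 3 = 24

24


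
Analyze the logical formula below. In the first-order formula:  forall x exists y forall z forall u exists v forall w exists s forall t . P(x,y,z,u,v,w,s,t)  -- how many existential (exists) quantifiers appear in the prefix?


Quantifier prefix: forall x exists y forall z forall u exists v forall w exists s forall t
Mark each quantifier type:
  U E U U E U E U
Universal count = 5, Existential count = 3
Asked for existential (exists) quantifiers: 3

3


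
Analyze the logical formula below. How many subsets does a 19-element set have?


The power set of a set with n elements has 2^n elements.
|P(S)| = 2^19 = 524288

524288


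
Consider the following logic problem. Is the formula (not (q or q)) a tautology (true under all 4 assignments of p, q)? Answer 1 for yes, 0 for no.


Check all 4 assignments:
p=0, q=0: 1
p=0, q=1: 0
p=1, q=0: 1
p=1, q=1: 0
Satisfying count = 2/4.
Tautology iff count = 4: no.

0


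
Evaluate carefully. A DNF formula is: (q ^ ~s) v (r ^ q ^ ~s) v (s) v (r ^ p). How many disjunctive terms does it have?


A DNF formula is a disjunction of terms (conjunctions).
Terms are separated by v.
Counting the disjuncts: 4 terms.

4


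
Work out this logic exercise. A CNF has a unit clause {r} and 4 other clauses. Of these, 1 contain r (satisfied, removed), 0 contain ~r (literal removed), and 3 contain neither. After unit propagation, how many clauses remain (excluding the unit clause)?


Satisfied (removed): 1
Shortened (remain): 0
Unchanged (remain): 3
Remaining = 0 + 3 = 3

3


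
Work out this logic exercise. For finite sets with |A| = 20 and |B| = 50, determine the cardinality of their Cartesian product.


The Cartesian product A x B contains all ordered pairs (a, b).
|A x B| = |A| * |B| = 20 * 50 = 1000

1000


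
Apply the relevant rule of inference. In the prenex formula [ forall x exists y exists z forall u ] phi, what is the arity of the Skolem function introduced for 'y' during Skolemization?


Quantifier prefix: forall x exists y exists z forall u
'y' is existentially quantified at position 2.
Universal variables preceding it: x
Skolem function arity = 1

1


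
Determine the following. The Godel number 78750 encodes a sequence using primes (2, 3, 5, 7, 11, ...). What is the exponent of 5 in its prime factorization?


Factorize 78750 by dividing by 5 repeatedly.
Division steps: 5 divides 78750 exactly 4 time(s).
Exponent of 5 = 4

4


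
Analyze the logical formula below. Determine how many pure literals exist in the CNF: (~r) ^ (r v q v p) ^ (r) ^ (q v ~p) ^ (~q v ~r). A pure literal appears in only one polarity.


Check each variable for pure literal status:
p: mixed (not pure)
q: mixed (not pure)
r: mixed (not pure)
Pure literal count = 0

0


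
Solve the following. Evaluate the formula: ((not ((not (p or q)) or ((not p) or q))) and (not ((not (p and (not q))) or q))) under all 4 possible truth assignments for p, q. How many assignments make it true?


Check all 4 assignments:
p=0, q=0: 0
p=0, q=1: 0
p=1, q=0: 1
p=1, q=1: 0
Count of True = 1

1


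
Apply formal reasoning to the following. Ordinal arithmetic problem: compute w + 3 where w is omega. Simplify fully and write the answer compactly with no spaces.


Compute w + 3.
Ordinal + is associative but NOT commutative; for finite n>0, n + w = w but w + n stays w+n.
w + 3 is already in normal form (a successor ordinal beyond w).
Result = w+3

w+3


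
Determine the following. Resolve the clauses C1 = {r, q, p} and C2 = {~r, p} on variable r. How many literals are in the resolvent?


Remove r from C1 and ~r from C2.
C1 remainder: {q, p}
C2 remainder: {p}
Union (resolvent): {p, q}
Resolvent has 2 literal(s).

2


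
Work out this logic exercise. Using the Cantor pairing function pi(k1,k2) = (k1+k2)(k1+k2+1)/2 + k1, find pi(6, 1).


k1 + k2 = 7
(k1+k2)(k1+k2+1)/2 = 7 * 8 / 2 = 28
pi = 28 + 6 = 34

34


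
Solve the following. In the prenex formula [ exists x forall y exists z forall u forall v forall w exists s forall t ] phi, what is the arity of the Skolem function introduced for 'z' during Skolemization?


Quantifier prefix: exists x forall y exists z forall u forall v forall w exists s forall t
'z' is existentially quantified at position 3.
Universal variables preceding it: y
Skolem function arity = 1

1


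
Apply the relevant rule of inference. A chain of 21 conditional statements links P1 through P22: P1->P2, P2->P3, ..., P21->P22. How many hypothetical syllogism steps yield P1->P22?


With 21 implications in a chain connecting 22 propositions:
P1->P2, P2->P3, ..., P21->P22
Steps needed = (number of implications) - 1 = 21 - 1 = 20

20


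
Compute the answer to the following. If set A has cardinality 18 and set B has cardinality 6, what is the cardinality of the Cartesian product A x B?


The Cartesian product A x B contains all ordered pairs (a, b).
|A x B| = |A| * |B| = 18 * 6 = 108

108


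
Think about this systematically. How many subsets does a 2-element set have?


The power set of a set with n elements has 2^n elements.
|P(S)| = 2^2 = 4

4


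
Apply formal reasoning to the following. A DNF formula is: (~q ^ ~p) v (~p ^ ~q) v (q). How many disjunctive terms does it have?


A DNF formula is a disjunction of terms (conjunctions).
Terms are separated by v.
Counting the disjuncts: 3 terms.

3


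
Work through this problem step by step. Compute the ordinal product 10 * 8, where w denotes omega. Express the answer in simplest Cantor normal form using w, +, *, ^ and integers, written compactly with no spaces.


Compute 10 * 8.
Ordinal * is associative and left-distributive over +, but NOT commutative; for finite n>1, n*w = w but w*n stays w*n.
Both finite; ordinal * agrees with natural *: 10 * 8 = 80.
Result = 80

80


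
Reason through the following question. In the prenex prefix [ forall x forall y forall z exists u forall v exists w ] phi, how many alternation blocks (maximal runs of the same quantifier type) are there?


Quantifier-type sequence: A A A E A E  (A=forall, E=exists)
Group into maximal same-type runs:
  Ax3 | Ex1 | Ax1 | Ex1
Number of blocks = 4

4


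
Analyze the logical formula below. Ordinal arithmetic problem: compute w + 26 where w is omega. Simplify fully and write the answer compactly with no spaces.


Compute w + 26.
Ordinal + is associative but NOT commutative; for finite n>0, n + w = w but w + n stays w+n.
w + 26 is already in normal form (a successor ordinal beyond w).
Result = w+26

w+26


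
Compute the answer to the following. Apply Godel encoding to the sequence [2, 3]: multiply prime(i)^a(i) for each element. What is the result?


Encode each element as an exponent of the corresponding prime:
  2^2 = 4
  3^3 = 27
Product = 4 * 27 = 108

108


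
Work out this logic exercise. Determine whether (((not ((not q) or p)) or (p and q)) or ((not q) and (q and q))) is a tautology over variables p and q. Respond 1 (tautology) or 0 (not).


Check all 4 assignments:
p=0, q=0: 0
p=0, q=1: 1
p=1, q=0: 0
p=1, q=1: 1
Satisfying count = 2/4.
Tautology iff count = 4: no.

0


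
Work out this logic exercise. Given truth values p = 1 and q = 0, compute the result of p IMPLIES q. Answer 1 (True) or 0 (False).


p = 1, q = 0
Operation: p IMPLIES q
Evaluate: 1 IMPLIES 0 = 0

0


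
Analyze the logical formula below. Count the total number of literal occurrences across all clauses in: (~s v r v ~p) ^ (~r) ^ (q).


Counting literals in each clause:
Clause 1: 3 literal(s)
Clause 2: 1 literal(s)
Clause 3: 1 literal(s)
Total = 5

5


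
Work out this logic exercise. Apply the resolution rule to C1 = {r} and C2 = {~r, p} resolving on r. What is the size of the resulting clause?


Remove r from C1 and ~r from C2.
C1 remainder: {}
C2 remainder: {p}
Union (resolvent): {p}
Resolvent has 1 literal(s).

1


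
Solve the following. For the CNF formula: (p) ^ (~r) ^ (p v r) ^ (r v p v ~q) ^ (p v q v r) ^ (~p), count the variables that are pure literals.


Check each variable for pure literal status:
p: mixed (not pure)
q: mixed (not pure)
r: mixed (not pure)
Pure literal count = 0

0


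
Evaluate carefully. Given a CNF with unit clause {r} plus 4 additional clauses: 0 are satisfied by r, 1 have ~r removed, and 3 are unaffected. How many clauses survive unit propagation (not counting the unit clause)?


Satisfied (removed): 0
Shortened (remain): 1
Unchanged (remain): 3
Remaining = 1 + 3 = 4

4


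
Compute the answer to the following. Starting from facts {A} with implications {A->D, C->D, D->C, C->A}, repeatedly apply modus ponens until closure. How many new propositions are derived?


Initial facts: {A}
Apply modus ponens to closure:
  A and A->D  =>  D
  D and D->C  =>  C
Final known: {A, C, D}
New propositions: {C, D}
Count = 2

2


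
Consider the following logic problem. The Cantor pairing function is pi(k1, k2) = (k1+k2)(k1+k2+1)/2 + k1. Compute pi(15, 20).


k1 + k2 = 35
(k1+k2)(k1+k2+1)/2 = 35 * 36 / 2 = 630
pi = 630 + 15 = 645

645


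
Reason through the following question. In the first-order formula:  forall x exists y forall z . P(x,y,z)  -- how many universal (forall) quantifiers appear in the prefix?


Quantifier prefix: forall x exists y forall z
Mark each quantifier type:
  U E U
Universal count = 2, Existential count = 1
Asked for universal (forall) quantifiers: 2

2


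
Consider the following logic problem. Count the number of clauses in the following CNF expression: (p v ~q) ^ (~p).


A CNF formula is a conjunction of clauses.
Clauses are separated by ^.
Counting the conjuncts: 2 clauses.

2


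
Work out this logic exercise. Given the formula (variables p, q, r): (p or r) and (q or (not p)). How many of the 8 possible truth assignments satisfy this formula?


Evaluate all 8 assignments for p, q, r:
p=0, q=0, r=0: 0
p=0, q=0, r=1: 1
p=0, q=1, r=0: 0
p=0, q=1, r=1: 1
p=1, q=0, r=0: 0
p=1, q=0, r=1: 0
p=1, q=1, r=0: 1
p=1, q=1, r=1: 1
Satisfying count = 4

4


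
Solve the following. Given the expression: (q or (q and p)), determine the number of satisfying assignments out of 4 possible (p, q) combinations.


Check all 4 assignments:
p=0, q=0: 0
p=0, q=1: 1
p=1, q=0: 0
p=1, q=1: 1
Count of True = 2

2


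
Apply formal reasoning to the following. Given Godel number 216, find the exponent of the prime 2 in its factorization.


Factorize 216 by dividing by 2 repeatedly.
Division steps: 2 divides 216 exactly 3 time(s).
Exponent of 2 = 3

3


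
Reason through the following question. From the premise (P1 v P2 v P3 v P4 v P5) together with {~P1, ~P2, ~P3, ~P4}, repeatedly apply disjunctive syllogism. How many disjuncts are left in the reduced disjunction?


Original disjuncts (5): P1, P2, P3, P4, P5
Negated (eliminate): ~P1, ~P2, ~P3, ~P4
Remaining disjuncts: P5
Count = 5 - 4 = 1

1


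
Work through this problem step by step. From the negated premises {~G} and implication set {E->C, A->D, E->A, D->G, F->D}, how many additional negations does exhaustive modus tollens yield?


Initial negated facts: {~G}
Apply modus tollens to closure:
  ~G and D->G  =>  ~D
  ~D and F->D  =>  ~F
  ~D and A->D  =>  ~A
  ~A and E->A  =>  ~E
Final negated: {~A, ~D, ~E, ~F, ~G}
New negations: {~A, ~D, ~E, ~F}
Count = 4

4


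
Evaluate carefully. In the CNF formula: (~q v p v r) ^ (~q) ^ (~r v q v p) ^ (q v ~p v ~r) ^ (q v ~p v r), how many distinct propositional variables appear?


Identify each variable that appears in the formula.
Variables found: p, q, r
Count = 3

3


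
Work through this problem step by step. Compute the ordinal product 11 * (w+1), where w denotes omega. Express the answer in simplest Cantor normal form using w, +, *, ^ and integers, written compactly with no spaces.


Compute 11 * (w+1).
Ordinal * is associative and left-distributive over +, but NOT commutative; for finite n>1, n*w = w but w*n stays w*n.
By left-distributivity: 11 * (w+1) = 11*w + 11*1 = w + 11 = w+11.
Result = w+11

w+11


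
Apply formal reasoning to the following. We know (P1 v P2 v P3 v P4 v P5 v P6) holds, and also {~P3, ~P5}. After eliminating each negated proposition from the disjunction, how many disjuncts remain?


Original disjuncts (6): P1, P2, P3, P4, P5, P6
Negated (eliminate): ~P3, ~P5
Remaining disjuncts: P1, P2, P4, P6
Count = 6 - 2 = 4

4


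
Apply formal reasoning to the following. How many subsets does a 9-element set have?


The power set of a set with n elements has 2^n elements.
|P(S)| = 2^9 = 512

512


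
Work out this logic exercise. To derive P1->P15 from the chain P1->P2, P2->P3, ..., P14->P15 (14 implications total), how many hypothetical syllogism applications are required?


With 14 implications in a chain connecting 15 propositions:
P1->P2, P2->P3, ..., P14->P15
Steps needed = (number of implications) - 1 = 14 - 1 = 13

13


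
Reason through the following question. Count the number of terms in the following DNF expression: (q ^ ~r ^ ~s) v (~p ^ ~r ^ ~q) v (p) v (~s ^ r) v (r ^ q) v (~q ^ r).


A DNF formula is a disjunction of terms (conjunctions).
Terms are separated by v.
Counting the disjuncts: 6 terms.

6


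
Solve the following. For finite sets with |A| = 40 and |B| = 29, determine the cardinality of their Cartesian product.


The Cartesian product A x B contains all ordered pairs (a, b).
|A x B| = |A| * |B| = 40 * 29 = 1160

1160


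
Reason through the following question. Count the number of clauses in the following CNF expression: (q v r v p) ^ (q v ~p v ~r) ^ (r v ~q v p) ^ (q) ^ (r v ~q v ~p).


A CNF formula is a conjunction of clauses.
Clauses are separated by ^.
Counting the conjuncts: 5 clauses.

5


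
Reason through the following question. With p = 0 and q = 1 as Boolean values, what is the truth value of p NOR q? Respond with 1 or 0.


p = 0, q = 1
Operation: p NOR q
Evaluate: 0 NOR 1 = 0

0


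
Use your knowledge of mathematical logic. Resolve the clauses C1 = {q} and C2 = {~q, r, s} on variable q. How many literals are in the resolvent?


Remove q from C1 and ~q from C2.
C1 remainder: {}
C2 remainder: {r, s}
Union (resolvent): {r, s}
Resolvent has 2 literal(s).

2


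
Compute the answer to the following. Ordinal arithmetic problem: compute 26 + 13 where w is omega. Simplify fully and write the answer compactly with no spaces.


Compute 26 + 13.
Ordinal + is associative but NOT commutative; for finite n>0, n + w = w but w + n stays w+n.
Both operands finite; ordinal + agrees with natural +: 26 + 13 = 39.
Result = 39

39


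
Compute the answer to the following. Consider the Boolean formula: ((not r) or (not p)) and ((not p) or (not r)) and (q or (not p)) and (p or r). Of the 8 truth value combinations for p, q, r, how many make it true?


Evaluate all 8 assignments for p, q, r:
p=0, q=0, r=0: 0
p=0, q=0, r=1: 1
p=0, q=1, r=0: 0
p=0, q=1, r=1: 1
p=1, q=0, r=0: 0
p=1, q=0, r=1: 0
p=1, q=1, r=0: 1
p=1, q=1, r=1: 0
Satisfying count = 3

3


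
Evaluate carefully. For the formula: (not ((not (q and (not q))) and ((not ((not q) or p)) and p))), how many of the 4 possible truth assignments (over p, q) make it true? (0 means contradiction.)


Check all 4 assignments:
p=0, q=0: 1
p=0, q=1: 1
p=1, q=0: 1
p=1, q=1: 1
Count of True = 4

4


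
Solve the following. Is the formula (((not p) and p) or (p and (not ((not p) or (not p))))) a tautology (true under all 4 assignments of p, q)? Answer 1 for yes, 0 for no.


Check all 4 assignments:
p=0, q=0: 0
p=0, q=1: 0
p=1, q=0: 1
p=1, q=1: 1
Satisfying count = 2/4.
Tautology iff count = 4: no.

0


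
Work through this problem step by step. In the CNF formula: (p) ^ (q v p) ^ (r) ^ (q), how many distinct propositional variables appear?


Identify each variable that appears in the formula.
Variables found: p, q, r
Count = 3

3


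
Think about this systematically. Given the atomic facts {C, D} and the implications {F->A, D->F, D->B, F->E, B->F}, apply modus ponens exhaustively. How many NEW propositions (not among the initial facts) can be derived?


Initial facts: {C, D}
Apply modus ponens to closure:
  D and D->F  =>  F
  D and D->B  =>  B
  F and F->E  =>  E
  F and F->A  =>  A
Final known: {A, B, C, D, E, F}
New propositions: {A, B, E, F}
Count = 4

4


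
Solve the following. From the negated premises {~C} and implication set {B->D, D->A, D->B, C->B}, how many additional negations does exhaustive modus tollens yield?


Initial negated facts: {~C}
Apply modus tollens to closure:
  (no implication fires)
Final negated: {~C}
New negations: {(none)}
Count = 0

0


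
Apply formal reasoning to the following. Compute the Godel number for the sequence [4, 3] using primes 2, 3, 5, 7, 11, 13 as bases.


Encode each element as an exponent of the corresponding prime:
  2^4 = 16
  3^3 = 27
Product = 16 * 27 = 432

432


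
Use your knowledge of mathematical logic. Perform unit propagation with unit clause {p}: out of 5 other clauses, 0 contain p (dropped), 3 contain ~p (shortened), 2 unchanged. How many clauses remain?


Satisfied (removed): 0
Shortened (remain): 3
Unchanged (remain): 2
Remaining = 3 + 2 = 5

5


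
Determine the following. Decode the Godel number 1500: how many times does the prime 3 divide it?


Factorize 1500 by dividing by 3 repeatedly.
Division steps: 3 divides 1500 exactly 1 time(s).
Exponent of 3 = 1

1


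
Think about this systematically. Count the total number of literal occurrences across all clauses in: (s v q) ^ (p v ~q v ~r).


Counting literals in each clause:
Clause 1: 2 literal(s)
Clause 2: 3 literal(s)
Total = 5

5


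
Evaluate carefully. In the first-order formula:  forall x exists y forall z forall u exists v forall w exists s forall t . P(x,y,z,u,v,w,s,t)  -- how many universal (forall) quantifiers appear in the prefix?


Quantifier prefix: forall x exists y forall z forall u exists v forall w exists s forall t
Mark each quantifier type:
  U E U U E U E U
Universal count = 5, Existential count = 3
Asked for universal (forall) quantifiers: 5

5


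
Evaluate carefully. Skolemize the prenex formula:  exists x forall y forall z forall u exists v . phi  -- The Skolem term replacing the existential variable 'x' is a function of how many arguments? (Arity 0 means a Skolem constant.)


Quantifier prefix: exists x forall y forall z forall u exists v
'x' is existentially quantified at position 1.
No universal quantifiers precede it.
Skolem function arity = 0 (a Skolem constant)

0


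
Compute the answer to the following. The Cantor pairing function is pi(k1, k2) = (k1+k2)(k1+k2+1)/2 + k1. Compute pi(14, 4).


k1 + k2 = 18
(k1+k2)(k1+k2+1)/2 = 18 * 19 / 2 = 171
pi = 171 + 14 = 185

185


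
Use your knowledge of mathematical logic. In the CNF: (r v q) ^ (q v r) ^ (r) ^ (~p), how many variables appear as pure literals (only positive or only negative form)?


Check each variable for pure literal status:
p: pure negative
q: pure positive
r: pure positive
Pure literal count = 3

3


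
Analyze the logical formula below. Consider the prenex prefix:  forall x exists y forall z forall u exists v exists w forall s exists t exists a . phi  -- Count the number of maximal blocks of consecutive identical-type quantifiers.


Quantifier-type sequence: A E A A E E A E E  (A=forall, E=exists)
Group into maximal same-type runs:
  Ax1 | Ex1 | Ax2 | Ex2 | Ax1 | Ex2
Number of blocks = 6

6


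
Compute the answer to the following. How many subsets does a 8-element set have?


The power set of a set with n elements has 2^n elements.
|P(S)| = 2^8 = 256

256


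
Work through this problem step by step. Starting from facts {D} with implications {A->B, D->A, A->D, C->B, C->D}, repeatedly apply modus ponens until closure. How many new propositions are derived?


Initial facts: {D}
Apply modus ponens to closure:
  D and D->A  =>  A
  A and A->B  =>  B
Final known: {A, B, D}
New propositions: {A, B}
Count = 2

2


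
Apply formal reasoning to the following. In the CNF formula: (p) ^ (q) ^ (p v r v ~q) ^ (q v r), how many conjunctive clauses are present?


A CNF formula is a conjunction of clauses.
Clauses are separated by ^.
Counting the conjuncts: 4 clauses.

4


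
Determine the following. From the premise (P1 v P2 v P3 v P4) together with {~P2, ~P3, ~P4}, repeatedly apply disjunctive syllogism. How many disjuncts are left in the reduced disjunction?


Original disjuncts (4): P1, P2, P3, P4
Negated (eliminate): ~P2, ~P3, ~P4
Remaining disjuncts: P1
Count = 4 - 3 = 1

1


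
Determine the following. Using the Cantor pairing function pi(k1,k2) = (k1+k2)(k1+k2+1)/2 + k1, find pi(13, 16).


k1 + k2 = 29
(k1+k2)(k1+k2+1)/2 = 29 * 30 / 2 = 435
pi = 435 + 13 = 448

448


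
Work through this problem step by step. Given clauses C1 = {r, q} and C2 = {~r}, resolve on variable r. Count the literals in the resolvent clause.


Remove r from C1 and ~r from C2.
C1 remainder: {q}
C2 remainder: {}
Union (resolvent): {q}
Resolvent has 1 literal(s).

1


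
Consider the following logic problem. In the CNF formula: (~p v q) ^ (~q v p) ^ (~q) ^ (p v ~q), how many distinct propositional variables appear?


Identify each variable that appears in the formula.
Variables found: p, q
Count = 2

2


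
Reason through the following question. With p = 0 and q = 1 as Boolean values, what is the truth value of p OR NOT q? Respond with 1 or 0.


p = 0, q = 1
Operation: p OR NOT q
Evaluate: 0 OR NOT 1 = 0

0


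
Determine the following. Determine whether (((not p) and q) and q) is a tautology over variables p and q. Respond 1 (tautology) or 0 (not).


Check all 4 assignments:
p=0, q=0: 0
p=0, q=1: 1
p=1, q=0: 0
p=1, q=1: 0
Satisfying count = 1/4.
Tautology iff count = 4: no.

0


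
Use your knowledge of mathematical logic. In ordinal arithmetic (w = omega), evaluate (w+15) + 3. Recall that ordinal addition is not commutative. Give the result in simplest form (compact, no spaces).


Compute (w+15) + 3.
Ordinal + is associative but NOT commutative; for finite n>0, n + w = w but w + n stays w+n.
By associativity: (w+15) + 3 = w + (15+3) = w+18.
Result = w+18

w+18


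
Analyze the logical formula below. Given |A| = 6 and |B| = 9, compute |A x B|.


The Cartesian product A x B contains all ordered pairs (a, b).
|A x B| = |A| * |B| = 6 * 9 = 54

54


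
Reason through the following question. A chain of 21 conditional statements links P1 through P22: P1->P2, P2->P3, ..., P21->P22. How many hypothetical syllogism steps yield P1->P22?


With 21 implications in a chain connecting 22 propositions:
P1->P2, P2->P3, ..., P21->P22
Steps needed = (number of implications) - 1 = 21 - 1 = 20

20


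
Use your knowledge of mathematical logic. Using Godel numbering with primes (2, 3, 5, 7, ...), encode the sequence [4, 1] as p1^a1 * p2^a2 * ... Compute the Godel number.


Encode each element as an exponent of the corresponding prime:
  2^4 = 16
  3^1 = 3
Product = 16 * 3 = 48

48


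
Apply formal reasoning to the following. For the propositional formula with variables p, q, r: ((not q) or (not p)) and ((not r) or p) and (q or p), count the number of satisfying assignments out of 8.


Evaluate all 8 assignments for p, q, r:
p=0, q=0, r=0: 0
p=0, q=0, r=1: 0
p=0, q=1, r=0: 1
p=0, q=1, r=1: 0
p=1, q=0, r=0: 1
p=1, q=0, r=1: 1
p=1, q=1, r=0: 0
p=1, q=1, r=1: 0
Satisfying count = 3

3


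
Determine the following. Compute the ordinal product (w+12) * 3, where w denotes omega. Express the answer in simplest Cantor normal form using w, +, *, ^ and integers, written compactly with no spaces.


Compute (w+12) * 3.
Ordinal * is associative and left-distributive over +, but NOT commutative; for finite n>1, n*w = w but w*n stays w*n.
(w+12) * 3 = (w+12) repeated 3 times. Each intermediate +12 is absorbed by the following w; only the last survives: w*3+12.
Result = w*3+12

w*3+12


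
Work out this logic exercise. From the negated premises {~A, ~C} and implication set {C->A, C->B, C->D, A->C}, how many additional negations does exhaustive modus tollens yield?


Initial negated facts: {~A, ~C}
Apply modus tollens to closure:
  (no implication fires)
Final negated: {~A, ~C}
New negations: {(none)}
Count = 0

0


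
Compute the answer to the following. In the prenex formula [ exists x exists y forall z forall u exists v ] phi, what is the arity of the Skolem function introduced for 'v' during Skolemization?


Quantifier prefix: exists x exists y forall z forall u exists v
'v' is existentially quantified at position 5.
Universal variables preceding it: z, u
Skolem function arity = 2

2


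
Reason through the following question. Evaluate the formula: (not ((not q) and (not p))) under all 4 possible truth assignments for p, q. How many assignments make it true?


Check all 4 assignments:
p=0, q=0: 0
p=0, q=1: 1
p=1, q=0: 1
p=1, q=1: 1
Count of True = 3

3


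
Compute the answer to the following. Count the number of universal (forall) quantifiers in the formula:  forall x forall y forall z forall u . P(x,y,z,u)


Quantifier prefix: forall x forall y forall z forall u
Mark each quantifier type:
  U U U U
Universal count = 4, Existential count = 0
Asked for universal (forall) quantifiers: 4

4


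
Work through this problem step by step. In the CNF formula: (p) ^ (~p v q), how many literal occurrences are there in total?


Counting literals in each clause:
Clause 1: 1 literal(s)
Clause 2: 2 literal(s)
Total = 3

3


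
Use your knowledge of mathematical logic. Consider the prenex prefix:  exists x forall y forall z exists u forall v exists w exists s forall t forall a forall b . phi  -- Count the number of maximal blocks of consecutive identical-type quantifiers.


Quantifier-type sequence: E A A E A E E A A A  (A=forall, E=exists)
Group into maximal same-type runs:
  Ex1 | Ax2 | Ex1 | Ax1 | Ex2 | Ax3
Number of blocks = 6

6


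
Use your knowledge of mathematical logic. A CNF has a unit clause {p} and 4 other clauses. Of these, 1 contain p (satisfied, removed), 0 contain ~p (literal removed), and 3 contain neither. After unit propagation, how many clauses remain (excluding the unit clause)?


Satisfied (removed): 1
Shortened (remain): 0
Unchanged (remain): 3
Remaining = 0 + 3 = 3

3


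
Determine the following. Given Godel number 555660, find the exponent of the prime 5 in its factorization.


Factorize 555660 by dividing by 5 repeatedly.
Division steps: 5 divides 555660 exactly 1 time(s).
Exponent of 5 = 1

1


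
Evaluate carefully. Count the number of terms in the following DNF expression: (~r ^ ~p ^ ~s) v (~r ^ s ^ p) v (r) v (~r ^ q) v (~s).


A DNF formula is a disjunction of terms (conjunctions).
Terms are separated by v.
Counting the disjuncts: 5 terms.

5


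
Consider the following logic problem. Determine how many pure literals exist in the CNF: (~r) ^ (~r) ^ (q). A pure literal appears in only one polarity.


Check each variable for pure literal status:
p: absent (not pure)
q: pure positive
r: pure negative
Pure literal count = 2

2


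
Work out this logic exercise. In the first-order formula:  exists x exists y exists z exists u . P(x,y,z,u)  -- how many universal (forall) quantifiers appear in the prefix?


Quantifier prefix: exists x exists y exists z exists u
Mark each quantifier type:
  E E E E
Universal count = 0, Existential count = 4
Asked for universal (forall) quantifiers: 0

0


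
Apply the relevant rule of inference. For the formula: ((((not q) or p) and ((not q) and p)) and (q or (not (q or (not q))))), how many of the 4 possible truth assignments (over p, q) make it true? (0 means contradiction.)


Check all 4 assignments:
p=0, q=0: 0
p=0, q=1: 0
p=1, q=0: 0
p=1, q=1: 0
Count of True = 0

0


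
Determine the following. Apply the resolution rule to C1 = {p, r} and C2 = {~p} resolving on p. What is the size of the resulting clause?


Remove p from C1 and ~p from C2.
C1 remainder: {r}
C2 remainder: {}
Union (resolvent): {r}
Resolvent has 1 literal(s).

1


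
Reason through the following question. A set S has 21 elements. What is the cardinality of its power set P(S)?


The power set of a set with n elements has 2^n elements.
|P(S)| = 2^21 = 2097152

2097152


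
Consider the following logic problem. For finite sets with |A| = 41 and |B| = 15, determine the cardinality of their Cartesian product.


The Cartesian product A x B contains all ordered pairs (a, b).
|A x B| = |A| * |B| = 41 * 15 = 615

615


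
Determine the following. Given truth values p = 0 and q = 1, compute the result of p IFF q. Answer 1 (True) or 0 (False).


p = 0, q = 1
Operation: p IFF q
Evaluate: 0 IFF 1 = 0

0


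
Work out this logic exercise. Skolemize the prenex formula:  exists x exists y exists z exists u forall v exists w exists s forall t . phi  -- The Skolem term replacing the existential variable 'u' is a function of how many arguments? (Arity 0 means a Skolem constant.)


Quantifier prefix: exists x exists y exists z exists u forall v exists w exists s forall t
'u' is existentially quantified at position 4.
No universal quantifiers precede it.
Skolem function arity = 0 (a Skolem constant)

0


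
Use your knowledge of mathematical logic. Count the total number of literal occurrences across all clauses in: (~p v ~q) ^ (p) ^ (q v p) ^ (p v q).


Counting literals in each clause:
Clause 1: 2 literal(s)
Clause 2: 1 literal(s)
Clause 3: 2 literal(s)
Clause 4: 2 literal(s)
Total = 7

7


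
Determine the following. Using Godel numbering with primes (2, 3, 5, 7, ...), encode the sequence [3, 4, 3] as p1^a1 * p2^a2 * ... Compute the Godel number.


Encode each element as an exponent of the corresponding prime:
  2^3 = 8
  3^4 = 81
  5^3 = 125
Product = 8 * 81 * 125 = 81000

81000


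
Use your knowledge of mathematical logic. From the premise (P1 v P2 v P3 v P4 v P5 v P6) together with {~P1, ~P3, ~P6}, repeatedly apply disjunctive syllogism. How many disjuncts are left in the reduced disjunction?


Original disjuncts (6): P1, P2, P3, P4, P5, P6
Negated (eliminate): ~P1, ~P3, ~P6
Remaining disjuncts: P2, P4, P5
Count = 6 - 3 = 3

3


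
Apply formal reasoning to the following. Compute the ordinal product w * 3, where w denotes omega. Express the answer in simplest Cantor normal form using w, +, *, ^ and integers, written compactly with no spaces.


Compute w * 3.
Ordinal * is associative and left-distributive over +, but NOT commutative; for finite n>1, n*w = w but w*n stays w*n.
w * 3 means 3 copies of w concatenated: w*3.
Result = w*3

w*3


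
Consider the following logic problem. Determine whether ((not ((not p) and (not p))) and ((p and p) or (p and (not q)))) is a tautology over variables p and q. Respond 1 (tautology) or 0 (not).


Check all 4 assignments:
p=0, q=0: 0
p=0, q=1: 0
p=1, q=0: 1
p=1, q=1: 1
Satisfying count = 2/4.
Tautology iff count = 4: no.

0


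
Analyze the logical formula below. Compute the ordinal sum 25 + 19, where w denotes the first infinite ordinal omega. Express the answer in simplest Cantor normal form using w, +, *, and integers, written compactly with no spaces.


Compute 25 + 19.
Ordinal + is associative but NOT commutative; for finite n>0, n + w = w but w + n stays w+n.
Both operands finite; ordinal + agrees with natural +: 25 + 19 = 44.
Result = 44

44


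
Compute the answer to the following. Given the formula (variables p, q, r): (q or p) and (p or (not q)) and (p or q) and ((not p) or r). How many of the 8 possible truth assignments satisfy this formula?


Evaluate all 8 assignments for p, q, r:
p=0, q=0, r=0: 0
p=0, q=0, r=1: 0
p=0, q=1, r=0: 0
p=0, q=1, r=1: 0
p=1, q=0, r=0: 0
p=1, q=0, r=1: 1
p=1, q=1, r=0: 0
p=1, q=1, r=1: 1
Satisfying count = 2

2


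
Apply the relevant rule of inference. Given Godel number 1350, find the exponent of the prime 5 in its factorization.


Factorize 1350 by dividing by 5 repeatedly.
Division steps: 5 divides 1350 exactly 2 time(s).
Exponent of 5 = 2

2


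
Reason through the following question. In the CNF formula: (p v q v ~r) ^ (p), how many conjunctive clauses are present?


A CNF formula is a conjunction of clauses.
Clauses are separated by ^.
Counting the conjuncts: 2 clauses.

2


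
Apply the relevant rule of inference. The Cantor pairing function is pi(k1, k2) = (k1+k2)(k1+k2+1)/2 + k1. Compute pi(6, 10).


k1 + k2 = 16
(k1+k2)(k1+k2+1)/2 = 16 * 17 / 2 = 136
pi = 136 + 6 = 142

142


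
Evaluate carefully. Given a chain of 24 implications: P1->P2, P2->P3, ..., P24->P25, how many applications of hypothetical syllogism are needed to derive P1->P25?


With 24 implications in a chain connecting 25 propositions:
P1->P2, P2->P3, ..., P24->P25
Steps needed = (number of implications) - 1 = 24 - 1 = 23

23


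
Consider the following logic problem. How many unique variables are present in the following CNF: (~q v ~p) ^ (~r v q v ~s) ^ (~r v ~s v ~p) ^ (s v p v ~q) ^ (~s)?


Identify each variable that appears in the formula.
Variables found: p, q, r, s
Count = 4

4


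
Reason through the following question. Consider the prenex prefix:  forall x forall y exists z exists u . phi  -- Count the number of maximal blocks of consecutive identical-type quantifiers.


Quantifier-type sequence: A A E E  (A=forall, E=exists)
Group into maximal same-type runs:
  Ax2 | Ex2
Number of blocks = 2

2


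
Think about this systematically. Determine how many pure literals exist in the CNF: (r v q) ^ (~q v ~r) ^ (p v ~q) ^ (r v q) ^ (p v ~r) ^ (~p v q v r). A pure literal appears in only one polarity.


Check each variable for pure literal status:
p: mixed (not pure)
q: mixed (not pure)
r: mixed (not pure)
Pure literal count = 0

0


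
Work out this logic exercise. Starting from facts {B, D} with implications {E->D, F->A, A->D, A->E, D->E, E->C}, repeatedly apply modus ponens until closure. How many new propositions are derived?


Initial facts: {B, D}
Apply modus ponens to closure:
  D and D->E  =>  E
  E and E->C  =>  C
Final known: {B, C, D, E}
New propositions: {C, E}
Count = 2

2


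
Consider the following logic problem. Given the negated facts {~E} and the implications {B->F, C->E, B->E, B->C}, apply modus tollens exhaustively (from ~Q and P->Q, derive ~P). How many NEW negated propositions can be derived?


Initial negated facts: {~E}
Apply modus tollens to closure:
  ~E and C->E  =>  ~C
  ~E and B->E  =>  ~B
Final negated: {~B, ~C, ~E}
New negations: {~B, ~C}
Count = 2

2


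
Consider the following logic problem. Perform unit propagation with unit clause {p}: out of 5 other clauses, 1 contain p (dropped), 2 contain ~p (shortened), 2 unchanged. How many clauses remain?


Satisfied (removed): 1
Shortened (remain): 2
Unchanged (remain): 2
Remaining = 2 + 2 = 4

4


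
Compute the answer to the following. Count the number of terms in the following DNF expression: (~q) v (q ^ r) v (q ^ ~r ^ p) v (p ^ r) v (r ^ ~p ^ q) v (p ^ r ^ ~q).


A DNF formula is a disjunction of terms (conjunctions).
Terms are separated by v.
Counting the disjuncts: 6 terms.

6


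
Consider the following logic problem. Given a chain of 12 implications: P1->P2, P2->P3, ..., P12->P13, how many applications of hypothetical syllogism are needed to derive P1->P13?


With 12 implications in a chain connecting 13 propositions:
P1->P2, P2->P3, ..., P12->P13
Steps needed = (number of implications) - 1 = 12 - 1 = 11

11


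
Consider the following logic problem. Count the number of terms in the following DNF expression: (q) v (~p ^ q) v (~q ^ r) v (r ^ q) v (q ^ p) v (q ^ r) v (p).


A DNF formula is a disjunction of terms (conjunctions).
Terms are separated by v.
Counting the disjuncts: 7 terms.

7


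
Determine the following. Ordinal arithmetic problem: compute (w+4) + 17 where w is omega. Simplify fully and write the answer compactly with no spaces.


Compute (w+4) + 17.
Ordinal + is associative but NOT commutative; for finite n>0, n + w = w but w + n stays w+n.
By associativity: (w+4) + 17 = w + (4+17) = w+21.
Result = w+21

w+21


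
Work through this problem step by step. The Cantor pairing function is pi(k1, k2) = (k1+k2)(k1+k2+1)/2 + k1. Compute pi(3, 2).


k1 + k2 = 5
(k1+k2)(k1+k2+1)/2 = 5 * 6 / 2 = 15
pi = 15 + 3 = 18

18
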